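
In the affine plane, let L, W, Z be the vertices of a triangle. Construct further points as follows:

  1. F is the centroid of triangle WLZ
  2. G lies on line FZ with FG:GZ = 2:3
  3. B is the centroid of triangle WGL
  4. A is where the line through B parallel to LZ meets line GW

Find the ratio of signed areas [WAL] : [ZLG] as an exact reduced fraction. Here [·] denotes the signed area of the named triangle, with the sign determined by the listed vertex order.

[WAL]:[ZLG] = 9/4

Set L = (0, 0), W = (1, 0), Z = (0, 1); any affine frame gives the same invariant.
1. F is the centroid of triangle WLZ ⇒ F = (1/3, 1/3)
2. G lies on line FZ with FG:GZ = 2:3 ⇒ G = (1/5, 3/5)
3. B is the centroid of triangle WGL ⇒ B = (2/5, 1/5)
4. A is where the line through B parallel to LZ meets line GW ⇒ A = (2/5, 9/20)
2·[WAL] = 9/20, 2·[ZLG] = 1/5
[WAL]:[ZLG] = 9/20:1/5 = 9/4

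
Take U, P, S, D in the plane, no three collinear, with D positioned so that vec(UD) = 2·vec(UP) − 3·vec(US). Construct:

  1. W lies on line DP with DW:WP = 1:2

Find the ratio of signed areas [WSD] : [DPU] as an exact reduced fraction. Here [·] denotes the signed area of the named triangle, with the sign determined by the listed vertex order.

[WSD]:[DPU] = 2/9

Set U = (0, 0), P = (1, 0), S = (0, 1), D = (2, -3); any affine frame gives the same invariant.
1. W lies on line DP with DW:WP = 1:2 ⇒ W = (5/3, -2)
2·[WSD] = 2/3, 2·[DPU] = 3
[WSD]:[DPU] = 2/3:3 = 2/9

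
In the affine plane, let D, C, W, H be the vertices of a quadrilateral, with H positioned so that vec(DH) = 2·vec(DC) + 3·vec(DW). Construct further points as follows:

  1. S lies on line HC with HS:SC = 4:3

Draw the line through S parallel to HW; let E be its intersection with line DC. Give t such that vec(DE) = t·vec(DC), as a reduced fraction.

t = 1/7

Assign D = (0, 0), C = (1, 0), W = (0, 1), H = (2, 3) — the answer is frame-independent, so this choice is without loss of generality.
1. S lies on line HC with HS:SC = 4:3 ⇒ S = (10/7, 9/7)
through S parallel to HW: direction (-2, -2); meets DC at E = (1/7, 0)
E = D + t·(C−D) with t = 1/7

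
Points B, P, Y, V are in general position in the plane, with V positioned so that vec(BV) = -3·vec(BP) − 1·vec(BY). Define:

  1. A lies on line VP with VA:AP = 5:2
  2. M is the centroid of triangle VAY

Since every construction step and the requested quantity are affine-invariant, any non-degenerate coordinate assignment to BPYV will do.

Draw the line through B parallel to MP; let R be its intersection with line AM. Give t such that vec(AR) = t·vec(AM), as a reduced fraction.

Set B = (0, 0), P = (1, 0), Y = (0, 1), V = (-3, -1); any affine frame gives the same invariant.
1. A lies on line VP with VA:AP = 5:2 ⇒ A = (-1/7, -2/7)
2. M is the centroid of triangle VAY ⇒ M = (-22/21, -2/21)
through B parallel to MP: direction (43/21, 2/21); meets AM at R = (-43/35, -2/35)
R = A + t·(M−A) with t = 6/5

t = 6/5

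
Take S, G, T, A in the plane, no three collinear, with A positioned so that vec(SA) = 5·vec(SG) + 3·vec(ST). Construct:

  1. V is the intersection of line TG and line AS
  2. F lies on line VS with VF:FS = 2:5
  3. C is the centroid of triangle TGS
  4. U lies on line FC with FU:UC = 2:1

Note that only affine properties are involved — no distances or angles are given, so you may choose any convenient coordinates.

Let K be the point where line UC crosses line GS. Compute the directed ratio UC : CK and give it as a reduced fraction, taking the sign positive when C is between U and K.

Set S = (0, 0), G = (1, 0), T = (0, 1), A = (5, 3); any affine frame gives the same invariant.
1. V is the intersection of line TG and line AS ⇒ V = (5/8, 3/8)
2. F lies on line VS with VF:FS = 2:5 ⇒ F = (25/56, 15/56)
3. C is the centroid of triangle TGS ⇒ C = (1/3, 1/3)
4. U lies on line FC with FU:UC = 2:1 ⇒ U = (187/504, 157/504)
line UC meets GS at K = (10/11, 0)
C = U + t·(K−U) with t = -11/157, so UC:CK = -11/157:168/157

UC:CK = -11/168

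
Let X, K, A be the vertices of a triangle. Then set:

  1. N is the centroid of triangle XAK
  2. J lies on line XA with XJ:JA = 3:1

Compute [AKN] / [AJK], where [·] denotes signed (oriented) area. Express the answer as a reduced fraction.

Choose coordinates X = (0, 0), K = (1, 0), A = (0, 1).
1. N is the centroid of triangle XAK ⇒ N = (1/3, 1/3)
2. J lies on line XA with XJ:JA = 3:1 ⇒ J = (0, 3/4)
2·[AKN] = -1/3, 2·[AJK] = 1/4
[AKN]:[AJK] = -1/3:1/4 = -4/3

[AKN]:[AJK] = -4/3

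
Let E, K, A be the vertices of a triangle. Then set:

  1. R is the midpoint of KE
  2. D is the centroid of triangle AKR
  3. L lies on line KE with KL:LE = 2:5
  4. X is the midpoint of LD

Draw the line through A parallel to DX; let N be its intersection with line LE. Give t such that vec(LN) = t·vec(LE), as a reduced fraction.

Choose coordinates E = (0, 0), K = (1, 0), A = (0, 1).
1. R is the midpoint of KE ⇒ R = (1/2, 0)
2. D is the centroid of triangle AKR ⇒ D = (1/2, 1/3)
3. L lies on line KE with KL:LE = 2:5 ⇒ L = (5/7, 0)
4. X is the midpoint of LD ⇒ X = (17/28, 1/6)
through A parallel to DX: direction (3/28, -1/6); meets LE at N = (9/14, 0)
N = L + t·(E−L) with t = 1/10

t = 1/10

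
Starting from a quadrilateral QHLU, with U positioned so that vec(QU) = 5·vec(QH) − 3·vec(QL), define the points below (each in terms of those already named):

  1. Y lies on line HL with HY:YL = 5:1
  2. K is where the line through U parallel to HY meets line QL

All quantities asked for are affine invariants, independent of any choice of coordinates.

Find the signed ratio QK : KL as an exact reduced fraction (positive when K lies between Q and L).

QK:KL = -2

Assign Q = (0, 0), H = (1, 0), L = (0, 1), U = (5, -3) — the answer is frame-independent, so this choice is without loss of generality.
1. Y lies on line HL with HY:YL = 5:1 ⇒ Y = (1/6, 5/6)
2. K is where the line through U parallel to HY meets line QL ⇒ K = (0, 2)
K = Q + t·(L−Q) with t = 2, so QK:KL = t:(1−t) = 2:-1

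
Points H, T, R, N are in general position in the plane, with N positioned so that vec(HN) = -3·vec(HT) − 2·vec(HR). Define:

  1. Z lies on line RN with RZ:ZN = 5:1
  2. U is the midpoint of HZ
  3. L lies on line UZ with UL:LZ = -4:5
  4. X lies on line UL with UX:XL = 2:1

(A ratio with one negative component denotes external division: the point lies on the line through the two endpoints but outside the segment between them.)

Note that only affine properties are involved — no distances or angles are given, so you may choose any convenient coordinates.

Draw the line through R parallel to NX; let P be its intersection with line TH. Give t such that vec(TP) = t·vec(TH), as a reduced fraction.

t = 100/39

Work in coordinates with H = (0, 0), T = (1, 0), R = (0, 1), N = (-3, -2).
1. Z lies on line RN with RZ:ZN = 5:1 ⇒ Z = (-5/2, -3/2)
2. U is the midpoint of HZ ⇒ U = (-5/4, -3/4)
3. L lies on line UZ with UL:LZ = -4:5 ⇒ L = (15/4, 9/4)
4. X lies on line UL with UX:XL = 2:1 ⇒ X = (25/12, 5/4)
through R parallel to NX: direction (61/12, 13/4); meets TH at P = (-61/39, 0)
P = T + t·(H−T) with t = 100/39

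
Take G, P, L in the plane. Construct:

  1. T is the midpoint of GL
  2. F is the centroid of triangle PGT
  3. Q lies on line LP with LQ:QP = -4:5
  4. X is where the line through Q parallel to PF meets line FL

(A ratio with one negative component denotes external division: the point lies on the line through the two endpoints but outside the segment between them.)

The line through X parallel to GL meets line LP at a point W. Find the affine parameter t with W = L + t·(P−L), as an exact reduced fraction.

Choose coordinates G = (0, 0), P = (1, 0), L = (0, 1).
1. T is the midpoint of GL ⇒ T = (0, 1/2)
2. F is the centroid of triangle PGT ⇒ F = (1/3, 1/6)
3. Q lies on line LP with LQ:QP = -4:5 ⇒ Q = (-4, 5)
4. X is where the line through Q parallel to PF meets line FL ⇒ X = (-4/3, 13/3)
through X parallel to GL: direction (0, 1); meets LP at W = (-4/3, 7/3)
W = L + t·(P−L) with t = -4/3

t = -4/3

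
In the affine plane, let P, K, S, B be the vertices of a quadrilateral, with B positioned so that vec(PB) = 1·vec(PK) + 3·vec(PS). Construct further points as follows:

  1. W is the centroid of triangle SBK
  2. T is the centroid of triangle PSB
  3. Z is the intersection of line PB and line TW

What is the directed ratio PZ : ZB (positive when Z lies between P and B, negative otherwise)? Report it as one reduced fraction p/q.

Set P = (0, 0), K = (1, 0), S = (0, 1), B = (1, 3); any affine frame gives the same invariant.
1. W is the centroid of triangle SBK ⇒ W = (2/3, 4/3)
2. T is the centroid of triangle PSB ⇒ T = (1/3, 4/3)
3. Z is the intersection of line PB and line TW ⇒ Z = (4/9, 4/3)
Z = P + t·(B−P) with t = 4/9, so PZ:ZB = t:(1−t) = 4/9:5/9

PZ:ZB = 4/5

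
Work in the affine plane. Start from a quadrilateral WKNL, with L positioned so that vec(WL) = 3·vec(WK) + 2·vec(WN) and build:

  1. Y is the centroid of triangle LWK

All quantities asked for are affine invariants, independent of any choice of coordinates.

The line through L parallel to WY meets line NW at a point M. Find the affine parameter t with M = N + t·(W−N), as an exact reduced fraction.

Set W = (0, 0), K = (1, 0), N = (0, 1), L = (3, 2); any affine frame gives the same invariant.
1. Y is the centroid of triangle LWK ⇒ Y = (4/3, 2/3)
through L parallel to WY: direction (4/3, 2/3); meets NW at M = (0, 1/2)
M = N + t·(W−N) with t = 1/2

t = 1/2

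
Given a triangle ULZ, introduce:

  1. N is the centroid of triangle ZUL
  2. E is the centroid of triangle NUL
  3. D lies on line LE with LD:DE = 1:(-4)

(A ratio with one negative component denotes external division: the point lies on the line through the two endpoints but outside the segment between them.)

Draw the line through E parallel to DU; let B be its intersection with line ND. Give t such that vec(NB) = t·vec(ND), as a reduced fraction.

Set U = (0, 0), L = (1, 0), Z = (0, 1); any affine frame gives the same invariant.
1. N is the centroid of triangle ZUL ⇒ N = (1/3, 1/3)
2. E is the centroid of triangle NUL ⇒ E = (4/9, 1/9)
3. D lies on line LE with LD:DE = 1:(-4) ⇒ D = (32/27, -1/27)
through E parallel to DU: direction (-32/27, 1/27); meets ND at B = (260/297, 29/297)
B = N + t·(D−N) with t = 7/11

t = 7/11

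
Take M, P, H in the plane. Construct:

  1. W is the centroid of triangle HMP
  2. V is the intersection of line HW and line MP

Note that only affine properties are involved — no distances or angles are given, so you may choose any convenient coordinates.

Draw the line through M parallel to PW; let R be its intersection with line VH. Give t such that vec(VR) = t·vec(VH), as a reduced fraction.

t = -1/3

Work in coordinates with M = (0, 0), P = (1, 0), H = (0, 1).
1. W is the centroid of triangle HMP ⇒ W = (1/3, 1/3)
2. V is the intersection of line HW and line MP ⇒ V = (1/2, 0)
through M parallel to PW: direction (-2/3, 1/3); meets VH at R = (2/3, -1/3)
R = V + t·(H−V) with t = -1/3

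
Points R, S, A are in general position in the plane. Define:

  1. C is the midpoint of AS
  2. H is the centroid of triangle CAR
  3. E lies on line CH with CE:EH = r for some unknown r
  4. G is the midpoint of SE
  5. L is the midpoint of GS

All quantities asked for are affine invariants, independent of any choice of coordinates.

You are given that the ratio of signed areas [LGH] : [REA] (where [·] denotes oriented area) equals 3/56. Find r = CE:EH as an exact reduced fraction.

Work in coordinates with R = (0, 0), S = (1, 0), A = (0, 1).
1. C is the midpoint of AS ⇒ C = (1/2, 1/2)
2. H is the centroid of triangle CAR ⇒ H = (1/6, 1/2)
3. With CE:EH = r, write λ = r/(r+1) so E = C + λ·(H−C); E is affine-linear in λ
4. G is the midpoint of SE ⇒ G is an affine combination of earlier points and hence also affine-linear in λ
5. L is the midpoint of GS ⇒ L is an affine combination of earlier points and hence also affine-linear in λ
Every point depending on E is an affine combination of E and λ-independent points, so each such coordinate is linear in λ; the λ² term in each signed area is a multiple of (H−C)×(H−C) = 0, so 2·[LGH] and 2·[REA] are each linear in λ. Evaluating at λ=0 and λ=1:
  2·[LGH] = -1/24·λ + 1/24,   2·[REA] = -1/3·λ + 1/2
So [LGH]:[REA] = (-1/24·λ + 1/24) / (-1/3·λ + 1/2). Setting this equal to 3/56:
  -1/24·λ + 1/24 = 3/56·(-1/3·λ + 1/2)  ⇒  λ = 5/8
Then r = λ/(1−λ) = (5/8)/(3/8) = 5/3. Check: with r = 5/3, E = (7/24, 1/2) and [LGH]:[REA] = 3/56 as required.

r = 5/3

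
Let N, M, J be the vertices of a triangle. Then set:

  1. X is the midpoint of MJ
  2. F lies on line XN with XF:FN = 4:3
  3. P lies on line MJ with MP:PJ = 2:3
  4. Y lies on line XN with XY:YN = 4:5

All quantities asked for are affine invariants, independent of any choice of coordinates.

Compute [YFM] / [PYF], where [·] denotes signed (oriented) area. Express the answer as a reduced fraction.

Work in coordinates with N = (0, 0), M = (1, 0), J = (0, 1).
1. X is the midpoint of MJ ⇒ X = (1/2, 1/2)
2. F lies on line XN with XF:FN = 4:3 ⇒ F = (3/14, 3/14)
3. P lies on line MJ with MP:PJ = 2:3 ⇒ P = (3/5, 2/5)
4. Y lies on line XN with XY:YN = 4:5 ⇒ Y = (5/18, 5/18)
2·[YFM] = 4/63, 2·[PYF] = 4/315
[YFM]:[PYF] = 4/63:4/315 = 5

[YFM]:[PYF] = 5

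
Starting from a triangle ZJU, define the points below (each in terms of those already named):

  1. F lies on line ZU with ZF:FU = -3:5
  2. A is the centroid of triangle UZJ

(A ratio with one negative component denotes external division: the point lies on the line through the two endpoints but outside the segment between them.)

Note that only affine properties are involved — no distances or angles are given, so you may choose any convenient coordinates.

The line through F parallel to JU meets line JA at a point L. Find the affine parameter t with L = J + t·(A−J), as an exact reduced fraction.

t = 15/2

Set Z = (0, 0), J = (1, 0), U = (0, 1); any affine frame gives the same invariant.
1. F lies on line ZU with ZF:FU = -3:5 ⇒ F = (0, -3/2)
2. A is the centroid of triangle UZJ ⇒ A = (1/3, 1/3)
through F parallel to JU: direction (-1, 1); meets JA at L = (-4, 5/2)
L = J + t·(A−J) with t = 15/2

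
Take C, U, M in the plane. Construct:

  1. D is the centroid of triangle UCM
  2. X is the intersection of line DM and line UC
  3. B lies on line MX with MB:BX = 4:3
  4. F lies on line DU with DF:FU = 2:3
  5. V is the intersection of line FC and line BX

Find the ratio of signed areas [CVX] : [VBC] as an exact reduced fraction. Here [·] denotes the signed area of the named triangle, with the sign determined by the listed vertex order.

[CVX]:[VBC] = -1/2

Work in coordinates with C = (0, 0), U = (1, 0), M = (0, 1).
1. D is the centroid of triangle UCM ⇒ D = (1/3, 1/3)
2. X is the intersection of line DM and line UC ⇒ X = (1/2, 0)
3. B lies on line MX with MB:BX = 4:3 ⇒ B = (2/7, 3/7)
4. F lies on line DU with DF:FU = 2:3 ⇒ F = (3/5, 1/5)
5. V is the intersection of line FC and line BX ⇒ V = (3/7, 1/7)
2·[CVX] = -1/14, 2·[VBC] = 1/7
[CVX]:[VBC] = -1/14:1/7 = -1/2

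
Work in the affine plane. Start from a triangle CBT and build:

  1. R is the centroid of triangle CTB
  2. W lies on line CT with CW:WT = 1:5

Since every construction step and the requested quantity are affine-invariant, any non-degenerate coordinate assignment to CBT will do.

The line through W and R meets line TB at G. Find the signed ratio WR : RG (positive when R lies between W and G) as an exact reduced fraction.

WR:RG = 3/2

Assign C = (0, 0), B = (1, 0), T = (0, 1) — the answer is frame-independent, so this choice is without loss of generality.
1. R is the centroid of triangle CTB ⇒ R = (1/3, 1/3)
2. W lies on line CT with CW:WT = 1:5 ⇒ W = (0, 1/6)
line WR meets TB at G = (5/9, 4/9)
R = W + t·(G−W) with t = 3/5, so WR:RG = 3/5:2/5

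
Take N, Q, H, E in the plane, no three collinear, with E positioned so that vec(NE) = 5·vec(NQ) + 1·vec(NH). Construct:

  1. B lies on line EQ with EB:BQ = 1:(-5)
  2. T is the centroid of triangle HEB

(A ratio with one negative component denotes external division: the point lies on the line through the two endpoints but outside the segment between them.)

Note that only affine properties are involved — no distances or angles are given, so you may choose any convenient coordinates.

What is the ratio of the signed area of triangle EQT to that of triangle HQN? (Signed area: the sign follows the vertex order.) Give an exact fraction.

Set N = (0, 0), Q = (1, 0), H = (0, 1), E = (5, 1); any affine frame gives the same invariant.
1. B lies on line EQ with EB:BQ = 1:(-5) ⇒ B = (6, 5/4)
2. T is the centroid of triangle HEB ⇒ T = (11/3, 13/12)
2·[EQT] = -5/3, 2·[HQN] = -1
[EQT]:[HQN] = -5/3:-1 = 5/3

[EQT]:[HQN] = 5/3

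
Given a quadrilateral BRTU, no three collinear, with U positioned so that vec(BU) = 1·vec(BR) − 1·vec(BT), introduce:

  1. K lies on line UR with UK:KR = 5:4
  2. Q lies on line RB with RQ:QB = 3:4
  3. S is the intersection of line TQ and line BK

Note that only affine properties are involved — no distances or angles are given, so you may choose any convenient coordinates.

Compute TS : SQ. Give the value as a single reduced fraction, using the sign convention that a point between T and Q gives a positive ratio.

TS:SQ = -63/16

Work in coordinates with B = (0, 0), R = (1, 0), T = (0, 1), U = (1, -1).
1. K lies on line UR with UK:KR = 5:4 ⇒ K = (1, -4/9)
2. Q lies on line RB with RQ:QB = 3:4 ⇒ Q = (4/7, 0)
3. S is the intersection of line TQ and line BK ⇒ S = (36/47, -16/47)
S = T + t·(Q−T) with t = 63/47, so TS:SQ = t:(1−t) = 63/47:-16/47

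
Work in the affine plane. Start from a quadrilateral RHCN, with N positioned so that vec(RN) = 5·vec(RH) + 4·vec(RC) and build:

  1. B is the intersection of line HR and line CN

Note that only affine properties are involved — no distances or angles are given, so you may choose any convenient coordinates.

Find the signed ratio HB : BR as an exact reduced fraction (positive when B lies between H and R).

HB:BR = -8/5

Set R = (0, 0), H = (1, 0), C = (0, 1), N = (5, 4); any affine frame gives the same invariant.
1. B is the intersection of line HR and line CN ⇒ B = (-5/3, 0)
B = H + t·(R−H) with t = 8/3, so HB:BR = t:(1−t) = 8/3:-5/3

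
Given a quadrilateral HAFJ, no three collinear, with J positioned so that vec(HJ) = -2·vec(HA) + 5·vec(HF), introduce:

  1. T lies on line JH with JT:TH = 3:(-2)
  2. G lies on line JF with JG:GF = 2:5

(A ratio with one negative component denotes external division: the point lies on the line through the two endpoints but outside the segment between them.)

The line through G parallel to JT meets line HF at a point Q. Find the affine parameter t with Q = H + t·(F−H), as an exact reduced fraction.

t = 2/7

Choose coordinates H = (0, 0), A = (1, 0), F = (0, 1), J = (-2, 5).
1. T lies on line JH with JT:TH = 3:(-2) ⇒ T = (4, -10)
2. G lies on line JF with JG:GF = 2:5 ⇒ G = (-10/7, 27/7)
through G parallel to JT: direction (6, -15); meets HF at Q = (0, 2/7)
Q = H + t·(F−H) with t = 2/7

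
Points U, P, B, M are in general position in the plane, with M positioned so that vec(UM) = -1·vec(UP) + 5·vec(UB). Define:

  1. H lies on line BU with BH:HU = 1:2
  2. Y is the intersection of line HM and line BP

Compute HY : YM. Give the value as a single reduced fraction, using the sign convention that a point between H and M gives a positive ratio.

Work in coordinates with U = (0, 0), P = (1, 0), B = (0, 1), M = (-1, 5).
1. H lies on line BU with BH:HU = 1:2 ⇒ H = (0, 2/3)
2. Y is the intersection of line HM and line BP ⇒ Y = (-1/10, 11/10)
Y = H + t·(M−H) with t = 1/10, so HY:YM = t:(1−t) = 1/10:9/10

HY:YM = 1/9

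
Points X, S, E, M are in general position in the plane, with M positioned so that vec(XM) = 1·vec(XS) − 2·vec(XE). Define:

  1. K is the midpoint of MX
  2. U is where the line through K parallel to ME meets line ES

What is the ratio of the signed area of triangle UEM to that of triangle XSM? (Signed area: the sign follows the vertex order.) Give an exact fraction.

[UEM]:[XSM] = 1/4

Work in coordinates with X = (0, 0), S = (1, 0), E = (0, 1), M = (1, -2).
1. K is the midpoint of MX ⇒ K = (1/2, -1)
2. U is where the line through K parallel to ME meets line ES ⇒ U = (-1/4, 5/4)
2·[UEM] = -1/2, 2·[XSM] = -2
[UEM]:[XSM] = -1/2:-2 = 1/4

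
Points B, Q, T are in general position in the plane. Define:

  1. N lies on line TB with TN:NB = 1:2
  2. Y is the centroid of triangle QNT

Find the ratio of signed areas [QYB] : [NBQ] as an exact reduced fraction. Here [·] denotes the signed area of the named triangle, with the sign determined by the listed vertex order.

[QYB]:[NBQ] = 5/6

Work in coordinates with B = (0, 0), Q = (1, 0), T = (0, 1).
1. N lies on line TB with TN:NB = 1:2 ⇒ N = (0, 2/3)
2. Y is the centroid of triangle QNT ⇒ Y = (1/3, 5/9)
2·[QYB] = 5/9, 2·[NBQ] = 2/3
[QYB]:[NBQ] = 5/9:2/3 = 5/6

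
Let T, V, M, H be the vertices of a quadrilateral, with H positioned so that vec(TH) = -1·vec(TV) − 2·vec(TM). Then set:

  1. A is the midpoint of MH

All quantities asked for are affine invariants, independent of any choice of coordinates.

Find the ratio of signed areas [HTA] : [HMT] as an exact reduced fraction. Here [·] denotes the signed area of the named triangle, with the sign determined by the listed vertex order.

Assign T = (0, 0), V = (1, 0), M = (0, 1), H = (-1, -2) — the answer is frame-independent, so this choice is without loss of generality.
1. A is the midpoint of MH ⇒ A = (-1/2, -1/2)
2·[HTA] = 1/2, 2·[HMT] = -1
[HTA]:[HMT] = 1/2:-1 = -1/2

[HTA]:[HMT] = -1/2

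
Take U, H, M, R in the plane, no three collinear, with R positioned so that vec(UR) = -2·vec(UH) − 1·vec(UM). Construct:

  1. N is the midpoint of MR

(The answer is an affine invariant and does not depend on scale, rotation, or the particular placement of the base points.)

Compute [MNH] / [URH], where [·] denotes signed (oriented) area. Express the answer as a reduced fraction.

Work in coordinates with U = (0, 0), H = (1, 0), M = (0, 1), R = (-2, -1).
1. N is the midpoint of MR ⇒ N = (-1, 0)
2·[MNH] = 2, 2·[URH] = 1
[MNH]:[URH] = 2:1 = 2

[MNH]:[URH] = 2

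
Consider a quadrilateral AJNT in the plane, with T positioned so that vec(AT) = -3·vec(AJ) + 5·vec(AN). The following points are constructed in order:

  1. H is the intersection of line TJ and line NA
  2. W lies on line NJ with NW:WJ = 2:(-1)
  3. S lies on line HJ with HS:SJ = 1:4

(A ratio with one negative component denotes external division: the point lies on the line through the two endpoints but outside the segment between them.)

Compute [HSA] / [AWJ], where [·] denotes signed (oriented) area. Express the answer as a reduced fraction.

Work in coordinates with A = (0, 0), J = (1, 0), N = (0, 1), T = (-3, 5).
1. H is the intersection of line TJ and line NA ⇒ H = (0, 5/4)
2. W lies on line NJ with NW:WJ = 2:(-1) ⇒ W = (2, -1)
3. S lies on line HJ with HS:SJ = 1:4 ⇒ S = (1/5, 1)
2·[HSA] = -1/4, 2·[AWJ] = 1
[HSA]:[AWJ] = -1/4:1 = -1/4

[HSA]:[AWJ] = -1/4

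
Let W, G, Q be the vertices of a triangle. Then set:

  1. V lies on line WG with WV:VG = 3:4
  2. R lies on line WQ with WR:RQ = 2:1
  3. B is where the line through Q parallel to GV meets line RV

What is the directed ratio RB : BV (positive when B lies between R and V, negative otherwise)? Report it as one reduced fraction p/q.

RB:BV = -1/3

Assign W = (0, 0), G = (1, 0), Q = (0, 1) — the answer is frame-independent, so this choice is without loss of generality.
1. V lies on line WG with WV:VG = 3:4 ⇒ V = (3/7, 0)
2. R lies on line WQ with WR:RQ = 2:1 ⇒ R = (0, 2/3)
3. B is where the line through Q parallel to GV meets line RV ⇒ B = (-3/14, 1)
B = R + t·(V−R) with t = -1/2, so RB:BV = t:(1−t) = -1/2:3/2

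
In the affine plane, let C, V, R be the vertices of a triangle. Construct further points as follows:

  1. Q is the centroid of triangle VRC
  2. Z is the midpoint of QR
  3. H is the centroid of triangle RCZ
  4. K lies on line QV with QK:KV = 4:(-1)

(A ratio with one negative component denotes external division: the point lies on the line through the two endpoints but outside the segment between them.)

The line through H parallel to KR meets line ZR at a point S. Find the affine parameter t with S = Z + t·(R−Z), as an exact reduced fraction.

Set C = (0, 0), V = (1, 0), R = (0, 1); any affine frame gives the same invariant.
1. Q is the centroid of triangle VRC ⇒ Q = (1/3, 1/3)
2. Z is the midpoint of QR ⇒ Z = (1/6, 2/3)
3. H is the centroid of triangle RCZ ⇒ H = (1/18, 5/9)
4. K lies on line QV with QK:KV = 4:(-1) ⇒ K = (11/9, -1/9)
through H parallel to KR: direction (-11/9, 10/9); meets ZR at S = (13/36, 5/18)
S = Z + t·(R−Z) with t = -7/6

t = -7/6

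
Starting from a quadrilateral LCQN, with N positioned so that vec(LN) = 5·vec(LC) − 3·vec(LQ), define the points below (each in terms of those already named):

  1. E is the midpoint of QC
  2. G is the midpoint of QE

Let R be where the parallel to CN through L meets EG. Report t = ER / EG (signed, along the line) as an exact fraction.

t = -14

Choose coordinates L = (0, 0), C = (1, 0), Q = (0, 1), N = (5, -3).
1. E is the midpoint of QC ⇒ E = (1/2, 1/2)
2. G is the midpoint of QE ⇒ G = (1/4, 3/4)
through L parallel to CN: direction (4, -3); meets EG at R = (4, -3)
R = E + t·(G−E) with t = -14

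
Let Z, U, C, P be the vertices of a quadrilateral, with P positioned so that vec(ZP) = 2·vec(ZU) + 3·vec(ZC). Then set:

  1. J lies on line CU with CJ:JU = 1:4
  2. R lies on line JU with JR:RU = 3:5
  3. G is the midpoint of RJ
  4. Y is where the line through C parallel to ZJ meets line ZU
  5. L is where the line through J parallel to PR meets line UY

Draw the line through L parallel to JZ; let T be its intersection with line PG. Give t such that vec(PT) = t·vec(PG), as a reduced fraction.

Work in coordinates with Z = (0, 0), U = (1, 0), C = (0, 1), P = (2, 3).
1. J lies on line CU with CJ:JU = 1:4 ⇒ J = (1/5, 4/5)
2. R lies on line JU with JR:RU = 3:5 ⇒ R = (1/2, 1/2)
3. G is the midpoint of RJ ⇒ G = (7/20, 13/20)
4. Y is where the line through C parallel to ZJ meets line ZU ⇒ Y = (-1/4, 0)
5. L is where the line through J parallel to PR meets line UY ⇒ L = (-7/25, 0)
through L parallel to JZ: direction (-1/5, -4/5); meets PG at T = (-47/125, -48/125)
T = P + t·(G−P) with t = 36/25

t = 36/25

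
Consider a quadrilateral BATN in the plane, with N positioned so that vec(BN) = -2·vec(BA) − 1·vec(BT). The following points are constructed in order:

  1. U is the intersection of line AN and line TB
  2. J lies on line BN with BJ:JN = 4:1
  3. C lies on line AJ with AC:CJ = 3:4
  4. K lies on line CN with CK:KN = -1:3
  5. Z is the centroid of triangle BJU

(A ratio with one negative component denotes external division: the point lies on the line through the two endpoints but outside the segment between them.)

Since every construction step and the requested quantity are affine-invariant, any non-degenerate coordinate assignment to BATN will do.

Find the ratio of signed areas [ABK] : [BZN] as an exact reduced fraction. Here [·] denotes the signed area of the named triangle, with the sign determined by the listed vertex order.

[ABK]:[BZN] = -9/140

Work in coordinates with B = (0, 0), A = (1, 0), T = (0, 1), N = (-2, -1).
1. U is the intersection of line AN and line TB ⇒ U = (0, -1/3)
2. J lies on line BN with BJ:JN = 4:1 ⇒ J = (-8/5, -4/5)
3. C lies on line AJ with AC:CJ = 3:4 ⇒ C = (-4/35, -12/35)
4. K lies on line CN with CK:KN = -1:3 ⇒ K = (29/35, -1/70)
5. Z is the centroid of triangle BJU ⇒ Z = (-8/15, -17/45)
2·[ABK] = 1/70, 2·[BZN] = -2/9
[ABK]:[BZN] = 1/70:-2/9 = -9/140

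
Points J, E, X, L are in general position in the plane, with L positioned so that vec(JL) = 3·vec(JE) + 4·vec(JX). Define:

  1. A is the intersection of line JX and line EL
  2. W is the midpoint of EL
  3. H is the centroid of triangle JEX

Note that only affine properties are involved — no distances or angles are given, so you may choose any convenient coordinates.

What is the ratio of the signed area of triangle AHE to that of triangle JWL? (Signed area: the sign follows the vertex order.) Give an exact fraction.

Assign J = (0, 0), E = (1, 0), X = (0, 1), L = (3, 4) — the answer is frame-independent, so this choice is without loss of generality.
1. A is the intersection of line JX and line EL ⇒ A = (0, -2)
2. W is the midpoint of EL ⇒ W = (2, 2)
3. H is the centroid of triangle JEX ⇒ H = (1/3, 1/3)
2·[AHE] = -5/3, 2·[JWL] = 2
[AHE]:[JWL] = -5/3:2 = -5/6

[AHE]:[JWL] = -5/6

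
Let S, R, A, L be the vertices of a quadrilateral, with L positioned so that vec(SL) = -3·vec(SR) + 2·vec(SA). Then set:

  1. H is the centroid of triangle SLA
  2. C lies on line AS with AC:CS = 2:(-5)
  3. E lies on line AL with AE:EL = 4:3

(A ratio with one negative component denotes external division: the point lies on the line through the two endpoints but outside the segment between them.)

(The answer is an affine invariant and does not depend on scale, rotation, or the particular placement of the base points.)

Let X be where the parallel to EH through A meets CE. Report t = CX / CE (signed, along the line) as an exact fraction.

t = 5/11

Set S = (0, 0), R = (1, 0), A = (0, 1), L = (-3, 2); any affine frame gives the same invariant.
1. H is the centroid of triangle SLA ⇒ H = (-1, 1)
2. C lies on line AS with AC:CS = 2:(-5) ⇒ C = (0, 5/3)
3. E lies on line AL with AE:EL = 4:3 ⇒ E = (-12/7, 11/7)
through A parallel to EH: direction (5/7, -4/7); meets CE at X = (-60/77, 125/77)
X = C + t·(E−C) with t = 5/11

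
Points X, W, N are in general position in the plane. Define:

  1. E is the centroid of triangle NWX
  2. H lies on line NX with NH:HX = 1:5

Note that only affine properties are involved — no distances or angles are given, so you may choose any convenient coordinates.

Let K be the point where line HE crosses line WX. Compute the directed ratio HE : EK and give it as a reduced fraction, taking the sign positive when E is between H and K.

Choose coordinates X = (0, 0), W = (1, 0), N = (0, 1).
1. E is the centroid of triangle NWX ⇒ E = (1/3, 1/3)
2. H lies on line NX with NH:HX = 1:5 ⇒ H = (0, 5/6)
line HE meets WX at K = (5/9, 0)
E = H + t·(K−H) with t = 3/5, so HE:EK = 3/5:2/5

HE:EK = 3/2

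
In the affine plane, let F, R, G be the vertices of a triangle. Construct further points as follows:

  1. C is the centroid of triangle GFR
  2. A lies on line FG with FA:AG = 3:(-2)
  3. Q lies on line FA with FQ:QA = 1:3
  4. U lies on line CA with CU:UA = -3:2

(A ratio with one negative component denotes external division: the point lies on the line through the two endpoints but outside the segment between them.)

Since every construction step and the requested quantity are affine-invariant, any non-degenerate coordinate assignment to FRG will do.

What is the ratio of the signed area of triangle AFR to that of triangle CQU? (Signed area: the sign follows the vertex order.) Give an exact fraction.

Choose coordinates F = (0, 0), R = (1, 0), G = (0, 1).
1. C is the centroid of triangle GFR ⇒ C = (1/3, 1/3)
2. A lies on line FG with FA:AG = 3:(-2) ⇒ A = (0, 3)
3. Q lies on line FA with FQ:QA = 1:3 ⇒ Q = (0, 3/4)
4. U lies on line CA with CU:UA = -3:2 ⇒ U = (-2/3, 25/3)
2·[AFR] = 3, 2·[CQU] = -9/4
[AFR]:[CQU] = 3:-9/4 = -4/3

[AFR]:[CQU] = -4/3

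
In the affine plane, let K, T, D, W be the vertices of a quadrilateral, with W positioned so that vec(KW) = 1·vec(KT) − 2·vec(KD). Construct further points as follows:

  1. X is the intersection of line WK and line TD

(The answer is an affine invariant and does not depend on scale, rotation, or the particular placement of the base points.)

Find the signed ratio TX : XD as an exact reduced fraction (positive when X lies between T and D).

TX:XD = -2

Choose coordinates K = (0, 0), T = (1, 0), D = (0, 1), W = (1, -2).
1. X is the intersection of line WK and line TD ⇒ X = (-1, 2)
X = T + t·(D−T) with t = 2, so TX:XD = t:(1−t) = 2:-1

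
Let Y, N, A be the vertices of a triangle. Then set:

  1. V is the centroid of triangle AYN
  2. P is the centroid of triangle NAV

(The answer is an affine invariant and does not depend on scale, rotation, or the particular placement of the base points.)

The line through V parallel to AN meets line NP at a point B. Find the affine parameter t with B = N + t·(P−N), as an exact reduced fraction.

t = 3

Assign Y = (0, 0), N = (1, 0), A = (0, 1) — the answer is frame-independent, so this choice is without loss of generality.
1. V is the centroid of triangle AYN ⇒ V = (1/3, 1/3)
2. P is the centroid of triangle NAV ⇒ P = (4/9, 4/9)
through V parallel to AN: direction (1, -1); meets NP at B = (-2/3, 4/3)
B = N + t·(P−N) with t = 3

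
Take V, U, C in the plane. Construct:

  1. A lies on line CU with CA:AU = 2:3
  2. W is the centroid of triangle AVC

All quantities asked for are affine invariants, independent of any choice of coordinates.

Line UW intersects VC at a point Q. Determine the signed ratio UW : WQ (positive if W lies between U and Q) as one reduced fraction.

Choose coordinates V = (0, 0), U = (1, 0), C = (0, 1).
1. A lies on line CU with CA:AU = 2:3 ⇒ A = (2/5, 3/5)
2. W is the centroid of triangle AVC ⇒ W = (2/15, 8/15)
line UW meets VC at Q = (0, 8/13)
W = U + t·(Q−U) with t = 13/15, so UW:WQ = 13/15:2/15

UW:WQ = 13/2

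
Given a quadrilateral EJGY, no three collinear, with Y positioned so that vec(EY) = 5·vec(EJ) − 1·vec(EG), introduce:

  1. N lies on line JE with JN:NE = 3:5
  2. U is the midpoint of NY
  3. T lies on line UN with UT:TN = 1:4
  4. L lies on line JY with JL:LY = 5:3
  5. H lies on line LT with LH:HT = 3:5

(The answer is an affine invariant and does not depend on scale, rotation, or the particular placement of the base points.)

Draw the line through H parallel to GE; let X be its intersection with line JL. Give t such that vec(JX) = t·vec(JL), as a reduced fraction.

t = 133/160

Choose coordinates E = (0, 0), J = (1, 0), G = (0, 1), Y = (5, -1).
1. N lies on line JE with JN:NE = 3:5 ⇒ N = (5/8, 0)
2. U is the midpoint of NY ⇒ U = (45/16, -1/2)
3. T lies on line UN with UT:TN = 1:4 ⇒ T = (19/8, -2/5)
4. L lies on line JY with JL:LY = 5:3 ⇒ L = (7/2, -5/8)
5. H lies on line LT with LH:HT = 3:5 ⇒ H = (197/64, -173/320)
through H parallel to GE: direction (0, -1); meets JL at X = (197/64, -133/256)
X = J + t·(L−J) with t = 133/160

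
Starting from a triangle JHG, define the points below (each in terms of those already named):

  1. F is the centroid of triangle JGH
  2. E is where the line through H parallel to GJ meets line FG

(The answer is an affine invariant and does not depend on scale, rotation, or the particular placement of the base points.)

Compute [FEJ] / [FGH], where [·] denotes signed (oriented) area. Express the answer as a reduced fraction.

Choose coordinates J = (0, 0), H = (1, 0), G = (0, 1).
1. F is the centroid of triangle JGH ⇒ F = (1/3, 1/3)
2. E is where the line through H parallel to GJ meets line FG ⇒ E = (1, -1)
2·[FEJ] = -2/3, 2·[FGH] = -1/3
[FEJ]:[FGH] = -2/3:-1/3 = 2

[FEJ]:[FGH] = 2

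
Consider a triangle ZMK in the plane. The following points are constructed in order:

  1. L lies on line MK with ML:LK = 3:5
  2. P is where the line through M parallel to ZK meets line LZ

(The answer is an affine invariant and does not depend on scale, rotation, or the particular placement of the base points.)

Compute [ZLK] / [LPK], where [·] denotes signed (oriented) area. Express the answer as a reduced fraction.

[ZLK]:[LPK] = 5/3

Work in coordinates with Z = (0, 0), M = (1, 0), K = (0, 1).
1. L lies on line MK with ML:LK = 3:5 ⇒ L = (5/8, 3/8)
2. P is where the line through M parallel to ZK meets line LZ ⇒ P = (1, 3/5)
2·[ZLK] = 5/8, 2·[LPK] = 3/8
[ZLK]:[LPK] = 5/8:3/8 = 5/3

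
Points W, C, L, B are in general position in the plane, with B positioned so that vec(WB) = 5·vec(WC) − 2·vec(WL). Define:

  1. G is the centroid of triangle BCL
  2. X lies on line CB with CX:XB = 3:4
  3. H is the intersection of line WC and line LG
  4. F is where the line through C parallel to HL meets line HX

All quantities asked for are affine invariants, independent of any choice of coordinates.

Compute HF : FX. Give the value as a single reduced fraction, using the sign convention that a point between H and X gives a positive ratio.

Set W = (0, 0), C = (1, 0), L = (0, 1), B = (5, -2); any affine frame gives the same invariant.
1. G is the centroid of triangle BCL ⇒ G = (2, -1/3)
2. X lies on line CB with CX:XB = 3:4 ⇒ X = (19/7, -6/7)
3. H is the intersection of line WC and line LG ⇒ H = (3/2, 0)
4. F is where the line through C parallel to HL meets line HX ⇒ F = (10, -6)
F = H + t·(X−H) with t = 7, so HF:FX = t:(1−t) = 7:-6

HF:FX = -7/6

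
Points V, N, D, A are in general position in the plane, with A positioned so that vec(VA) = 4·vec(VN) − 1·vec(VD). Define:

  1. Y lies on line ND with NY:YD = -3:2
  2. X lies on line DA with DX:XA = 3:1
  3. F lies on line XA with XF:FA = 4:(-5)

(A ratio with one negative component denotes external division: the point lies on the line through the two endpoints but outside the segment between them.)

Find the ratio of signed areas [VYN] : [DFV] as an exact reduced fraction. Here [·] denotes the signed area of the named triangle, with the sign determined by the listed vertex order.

Set V = (0, 0), N = (1, 0), D = (0, 1), A = (4, -1); any affine frame gives the same invariant.
1. Y lies on line ND with NY:YD = -3:2 ⇒ Y = (-2, 3)
2. X lies on line DA with DX:XA = 3:1 ⇒ X = (3, -1/2)
3. F lies on line XA with XF:FA = 4:(-5) ⇒ F = (-1, 3/2)
2·[VYN] = -3, 2·[DFV] = 1
[VYN]:[DFV] = -3:1 = -3

[VYN]:[DFV] = -3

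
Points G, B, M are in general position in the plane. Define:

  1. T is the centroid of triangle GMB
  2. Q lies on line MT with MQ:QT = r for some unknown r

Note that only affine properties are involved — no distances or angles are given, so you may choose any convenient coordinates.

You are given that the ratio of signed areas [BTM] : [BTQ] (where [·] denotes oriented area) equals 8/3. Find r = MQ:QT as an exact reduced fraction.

r = 5/3

Assign G = (0, 0), B = (1, 0), M = (0, 1) — the answer is frame-independent, so this choice is without loss of generality.
1. T is the centroid of triangle GMB ⇒ T = (1/3, 1/3)
2. With MQ:QT = r, write λ = r/(r+1) so Q = M + λ·(T−M); Q is affine-linear in λ
Every point depending on Q is an affine combination of Q and λ-independent points, so each such coordinate is linear in λ; the λ² term in each signed area is a multiple of (T−M)×(T−M) = 0, so 2·[BTM] and 2·[BTQ] are each linear in λ. Evaluating at λ=0 and λ=1:
  2·[BTM] = -1/3,   2·[BTQ] = 1/3·λ − 1/3
So [BTM]:[BTQ] = (-1/3) / (1/3·λ − 1/3). Setting this equal to 8/3:
  -1/3 = 8/3·(1/3·λ − 1/3)  ⇒  λ = 5/8
Then r = λ/(1−λ) = (5/8)/(3/8) = 5/3. Check: with r = 5/3, Q = (5/24, 7/12) and [BTM]:[BTQ] = 8/3 as required.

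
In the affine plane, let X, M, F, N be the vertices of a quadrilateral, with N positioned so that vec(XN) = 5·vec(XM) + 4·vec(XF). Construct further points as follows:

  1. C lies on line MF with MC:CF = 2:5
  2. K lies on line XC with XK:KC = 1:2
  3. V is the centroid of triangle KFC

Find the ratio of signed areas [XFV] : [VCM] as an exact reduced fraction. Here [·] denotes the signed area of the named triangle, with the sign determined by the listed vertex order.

[XFV]:[VCM] = 5

Work in coordinates with X = (0, 0), M = (1, 0), F = (0, 1), N = (5, 4).
1. C lies on line MF with MC:CF = 2:5 ⇒ C = (5/7, 2/7)
2. K lies on line XC with XK:KC = 1:2 ⇒ K = (5/21, 2/21)
3. V is the centroid of triangle KFC ⇒ V = (20/63, 29/63)
2·[XFV] = -20/63, 2·[VCM] = -4/63
[XFV]:[VCM] = -20/63:-4/63 = 5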